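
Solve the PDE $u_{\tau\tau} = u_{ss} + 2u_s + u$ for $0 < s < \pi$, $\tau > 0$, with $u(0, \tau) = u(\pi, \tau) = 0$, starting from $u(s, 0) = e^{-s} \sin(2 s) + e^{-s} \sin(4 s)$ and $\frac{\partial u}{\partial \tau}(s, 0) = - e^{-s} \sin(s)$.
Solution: Substitute $u = e^{-s}w$, i.e. $w = e^{s}u$.
By the product rule, $u_s = e^{-s}(w_s - w)$, $u_{ss} = e^{-s}(w_{ss} - 2w_s + w)$, $u_{\tau\tau} = e^{-s}w_{\tau\tau}$.
Substituting into the PDE and dividing by $e^{-s}$: $w_{\tau\tau} = (w_{ss} - 2w_s + w) + 2(w_s - w) + w$.
The lower-order terms cancel, leaving the standard wave equation $w_{\tau\tau} = w_{ss}$.
Initial data for $w$: $w(s,0) = e^{s}u(s,0) = \sin(2 s) + \sin(4 s)$; $w_{\tau}(s,0) = e^{s}u_{\tau}(s,0) = - \sin(s)$. The boundary conditions carry over: $w(0,\tau) = w(\pi,\tau) = 0$.
Solve for $w$:
  Using separation of variables $w = X(s)T(\tau)$:
  Eigenfunctions: $\sin(ns)$, $n = 1, 2, 3, \ldots$
  General solution: $w(s, \tau) = \sum [A_n \cos(n \tau) + B_n \sin(n \tau)] \sin(ns)$
  From $w(s,0) = \sin(2 s) + \sin(4 s)$: $A_2=1, A_4=1$. From $w_{\tau}(s,0) = - \sin(s)$, using $w_{\tau}(s,0) = \sum \omega_n B_n \sin(ns)$ with $\omega_n = n$: $B_1 = (-1)/1 = -1$.
Hence $w(s,\tau) = - \sin(s) \sin(\tau) + \sin(2 s) \cos(2 \tau) + \sin(4 s) \cos(4 \tau)$.
Transform back: $u(s,\tau) = e^{-s}w(s,\tau)$.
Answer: $u(s, \tau) = - e^{-s} \sin(\tau) \sin(s) + e^{-s} \sin(2 s) \cos(2 \tau) + e^{-s} \sin(4 s) \cos(4 \tau)$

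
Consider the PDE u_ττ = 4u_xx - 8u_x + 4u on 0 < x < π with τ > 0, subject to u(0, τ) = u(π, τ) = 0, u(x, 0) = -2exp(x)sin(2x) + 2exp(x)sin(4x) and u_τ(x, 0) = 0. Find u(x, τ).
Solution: Substitute u = exp(x)w, i.e. w = exp(-x)u.
By the product rule, u_x = exp(x)(w_x + w), u_xx = exp(x)(w_xx + 2w_x + w), u_ττ = exp(x)w_ττ.
Substituting into the PDE and dividing by exp(x): w_ττ = 4(w_xx + 2w_x + w) - 8(w_x + w) + 4w.
The lower-order terms cancel, leaving the standard wave equation w_ττ = 4w_xx.
Initial data for w: w(x,0) = exp(-x)u(x,0) = -2sin(2x) + 2sin(4x); w_τ(x,0) = exp(-x)u_τ(x,0) = 0. The boundary conditions carry over: w(0,τ) = w(π,τ) = 0.
Solve for w:
  Using separation of variables w = X(x)T(τ):
  Eigenfunctions: sin(nx), n = 1, 2, 3, ...
  General solution: w(x, τ) = Σ [A_n cos(2n τ) + B_n sin(2n τ)] sin(nx)
  From w(x,0) = -2sin(2x) + 2sin(4x): A_2=-2, A_4=2. From w_τ(x,0) = 0: all B_n = 0.
Hence w(x,τ) = -2sin(2x)cos(4τ) + 2sin(4x)cos(8τ).
Transform back: u(x,τ) = exp(x)w(x,τ).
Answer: u(x, τ) = -2exp(x)sin(2x)cos(4τ) + 2exp(x)sin(4x)cos(8τ)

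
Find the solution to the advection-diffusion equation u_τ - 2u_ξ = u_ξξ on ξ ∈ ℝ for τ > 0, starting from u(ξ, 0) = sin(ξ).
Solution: Moving frame: η = ξ + 2τ, σ = τ, u = w(η,σ), so u_τ = w_σ + 2w_η and u_ξξ = w_ηη.
Hence u_τ - 2u_ξ = w_σ and the PDE becomes the heat equation w_σ = w_ηη on η ∈ ℝ.
Initial data: w(η,0) = u(η,0) = sin(η). Each mode sin(nη) decays as exp(-n²σ) on ℝ, so w(η,σ) = Σ c_n exp(-n²σ) sin(nη) with c_1=1: w(η,σ) = exp(-σ)sin(η).
Substituting back: u(ξ,τ) = w(ξ + 2τ, τ).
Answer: u(ξ, τ) = exp(-τ)sin(ξ + 2τ)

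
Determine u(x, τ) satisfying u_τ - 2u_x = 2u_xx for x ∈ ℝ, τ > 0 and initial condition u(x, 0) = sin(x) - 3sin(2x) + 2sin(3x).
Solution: Change to a moving frame: let η = x + 2τ, σ = τ and write u(x,τ) = w(η,σ).
By the chain rule u_τ = w_σ + 2w_η, u_x = w_η, u_xx = w_ηη.
Then u_τ - 2u_x = w_σ: the advection term cancels and the PDE becomes the heat equation w_σ = 2w_ηη on η ∈ ℝ.
Initial data: w(η,0) = u(η,0) = sin(η) - 3sin(2η) + 2sin(3η).
On η ∈ ℝ each mode satisfies (sin(nη))″ = -n² sin(nη), so exp(-2n²σ) sin(nη) solves the heat equation; by superposition w(η,σ) = Σ c_n exp(-2n²σ) sin(nη).
Reading off the coefficients: c_1=1, c_2=-3, c_3=2, so w(η,σ) = exp(-2σ)sin(η) - 3exp(-8σ)sin(2η) + 2exp(-18σ)sin(3η).
Substituting back η = x + 2τ, σ = τ: u(x,τ) = w(x + 2τ, τ).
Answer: u(x, τ) = exp(-2τ)sin(x + 2τ) - 3exp(-8τ)sin(2x + 4τ) + 2exp(-18τ)sin(3x + 6τ)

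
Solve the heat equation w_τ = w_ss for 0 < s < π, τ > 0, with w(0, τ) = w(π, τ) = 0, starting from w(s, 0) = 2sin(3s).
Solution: Separating variables: w = Σ c_n exp(-n²τ) sin(ns). From w(s,0) = 2sin(3s): c_3=2.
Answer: w(s, τ) = 2exp(-9τ)sin(3s)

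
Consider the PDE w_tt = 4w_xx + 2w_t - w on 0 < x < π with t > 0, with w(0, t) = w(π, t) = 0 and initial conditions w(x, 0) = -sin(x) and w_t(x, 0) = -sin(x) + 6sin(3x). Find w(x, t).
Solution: Substitute w = exp(t)u, i.e. u = exp(-t)w.
By the product rule, w_t = exp(t)(u_t + u), w_tt = exp(t)(u_tt + 2u_t + u), w_xx = exp(t)u_xx.
Substituting into the PDE and dividing by exp(t): u_tt + 2u_t + u = 4u_xx + 2(u_t + u) - u.
The lower-order terms cancel, leaving the standard wave equation u_tt = 4u_xx.
Initial data for u: u(x,0) = w(x,0) = -sin(x); u_t(x,0) = w_t(x,0) - w(x,0) = 6sin(3x). The boundary conditions carry over: u(0,t) = u(π,t) = 0.
Solve for u:
  Using separation of variables u = X(x)T(t):
  Eigenfunctions: sin(nx), n = 1, 2, 3, ...
  General solution: u(x, t) = Σ [A_n cos(2n t) + B_n sin(2n t)] sin(nx)
  From u(x,0) = -sin(x): A_1=-1. From u_t(x,0) = 6sin(3x), using u_t(x,0) = Σ ω_n B_n sin(nx) with ω_n = 2n: B_3 = 6/6 = 1.
Hence u(x,t) = sin(6t)sin(3x) - sin(x)cos(2t).
Transform back: w(x,t) = exp(t)u(x,t).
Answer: w(x, t) = exp(t)sin(6t)sin(3x) - exp(t)sin(x)cos(2t)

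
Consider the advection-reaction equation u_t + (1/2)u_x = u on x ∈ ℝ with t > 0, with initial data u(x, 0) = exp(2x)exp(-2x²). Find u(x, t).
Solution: Substitute u = exp(2x)w, i.e. w = exp(-2x)u.
By the product rule, u_x = exp(2x)(w_x + 2w), u_t = exp(2x)w_t.
Substituting into the PDE and dividing by exp(2x): w_t + (1/2)(w_x + 2w) = w.
The lower-order terms cancel, leaving the standard advection equation w_t + (1/2)w_x = 0.
Initial data for w: w(x,0) = exp(-2x)u(x,0) = exp(-2x²).
Solve for w:
  By method of characteristics (waves move right with speed 1/2):
  Along characteristics x - (1/2)t = const, w is constant, so w(x,t) = f(x - (1/2)t) with f = w(·, 0).
Hence w(x,t) = exp(-2(-t/2 + x)²).
Transform back: u(x,t) = exp(2x)w(x,t).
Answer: u(x, t) = exp(2x)exp(-2(-t/2 + x)²)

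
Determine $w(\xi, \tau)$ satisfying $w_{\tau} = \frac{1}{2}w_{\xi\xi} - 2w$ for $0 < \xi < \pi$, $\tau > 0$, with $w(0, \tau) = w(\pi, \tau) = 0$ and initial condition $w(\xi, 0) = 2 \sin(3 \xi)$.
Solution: Substitute $w = e^{-2\tau}u$.
Then $w_{\tau} = e^{-2\tau}(u_{\tau} - 2u)$, $w_{\xi\xi} = e^{-2\tau}u_{\xi\xi}$; substituting and dividing by $e^{-2\tau}$, the lower-order terms cancel: $u_{\tau} = \frac{1}{2}u_{\xi\xi}$ (standard heat equation).
Data for $u$: $u(\xi,0) = w(\xi,0) = 2 \sin(3 \xi)$. The boundary conditions carry over: $u(0,\tau) = u(\pi,\tau) = 0$.
Separating variables: $u = \sum c_n e^{-n^2\tau/2} \sin(n\xi)$. From $u(\xi,0) = 2 \sin(3 \xi)$: $c_3=2$.
So $u(\xi,\tau) = 2 e^{-9 \tau/2} \sin(3 \xi)$, and $w(\xi,\tau) = e^{-2\tau}u(\xi,\tau)$.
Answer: $w(\xi, \tau) = 2 e^{-13 \tau/2} \sin(3 \xi)$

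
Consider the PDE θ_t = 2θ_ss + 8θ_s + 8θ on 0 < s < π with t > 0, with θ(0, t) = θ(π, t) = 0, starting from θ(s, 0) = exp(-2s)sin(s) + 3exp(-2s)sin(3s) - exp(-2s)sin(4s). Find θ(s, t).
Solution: Substitute θ = exp(-2s)u.
Then θ_s = exp(-2s)(u_s - 2u), θ_ss = exp(-2s)(u_ss - 4u_s + 4u), θ_t = exp(-2s)u_t; substituting and dividing by exp(-2s), the lower-order terms cancel: u_t = 2u_ss (standard heat equation).
Data for u: u(s,0) = exp(2s)θ(s,0) = sin(s) + 3sin(3s) - sin(4s). The boundary conditions carry over: u(0,t) = u(π,t) = 0.
Separating variables: u = Σ c_n exp(-2n²t) sin(ns). From u(s,0) = sin(s) + 3sin(3s) - sin(4s): c_1=1, c_3=3, c_4=-1.
So u(s,t) = exp(-2t)sin(s) + 3exp(-18t)sin(3s) - exp(-32t)sin(4s), and θ(s,t) = exp(-2s)u(s,t).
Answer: θ(s, t) = exp(-2s)exp(-2t)sin(s) + 3exp(-2s)exp(-18t)sin(3s) - exp(-2s)exp(-32t)sin(4s)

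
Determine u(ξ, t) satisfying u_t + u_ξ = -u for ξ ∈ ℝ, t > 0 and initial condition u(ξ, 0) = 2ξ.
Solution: Substitute u = exp(-t)w.
Then u_t = exp(-t)(w_t - w), u_ξ = exp(-t)w_ξ; substituting and dividing by exp(-t), the lower-order terms cancel: w_t + w_ξ = 0 (standard advection equation).
Data for w: w(ξ,0) = u(ξ,0) = 2ξ.
By characteristics (dξ/dt = 1), w(ξ,t) = f(ξ - t) with f = w(·, 0).
So w(ξ,t) = -2t + 2ξ, and u(ξ,t) = exp(-t)w(ξ,t).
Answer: u(ξ, t) = -2texp(-t) + 2ξexp(-t)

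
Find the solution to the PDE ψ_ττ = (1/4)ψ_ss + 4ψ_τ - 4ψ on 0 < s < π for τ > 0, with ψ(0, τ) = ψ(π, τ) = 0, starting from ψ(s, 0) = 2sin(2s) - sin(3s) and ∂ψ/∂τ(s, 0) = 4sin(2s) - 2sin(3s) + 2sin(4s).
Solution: Substitute ψ = exp(2τ)u.
Then ψ_τ = exp(2τ)(u_τ + 2u), ψ_ττ = exp(2τ)(u_ττ + 4u_τ + 4u), ψ_ss = exp(2τ)u_ss; substituting and dividing by exp(2τ), the lower-order terms cancel: u_ττ = (1/4)u_ss (standard wave equation).
Data for u: u(s,0) = ψ(s,0) = 2sin(2s) - sin(3s); u_τ(s,0) = ψ_τ(s,0) - 2ψ(s,0) = 2sin(4s). The boundary conditions carry over: u(0,τ) = u(π,τ) = 0.
Separating variables: u = Σ [A_n cos(ω_n τ) + B_n sin(ω_n τ)] sin(ns), ω_n = n/2. From ICs (B_n = velocity coefficient / ω_n): A_2=2, A_3=-1, B_4=1.
So u(s,τ) = 2sin(2s)cos(τ) - sin(3s)cos(3τ/2) + sin(4s)sin(2τ), and ψ(s,τ) = exp(2τ)u(s,τ).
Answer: ψ(s, τ) = 2exp(2τ)sin(2s)cos(τ) - exp(2τ)sin(3s)cos(3τ/2) + exp(2τ)sin(4s)sin(2τ)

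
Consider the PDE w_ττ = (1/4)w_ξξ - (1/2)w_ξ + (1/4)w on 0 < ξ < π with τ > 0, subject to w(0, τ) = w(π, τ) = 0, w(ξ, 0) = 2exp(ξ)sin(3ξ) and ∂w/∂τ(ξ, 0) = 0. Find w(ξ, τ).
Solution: Substitute w = exp(ξ)u, i.e. u = exp(-ξ)w.
By the product rule, w_ξ = exp(ξ)(u_ξ + u), w_ξξ = exp(ξ)(u_ξξ + 2u_ξ + u), w_ττ = exp(ξ)u_ττ.
Substituting into the PDE and dividing by exp(ξ): u_ττ = (1/4)(u_ξξ + 2u_ξ + u) - (1/2)(u_ξ + u) + (1/4)u.
The lower-order terms cancel, leaving the standard wave equation u_ττ = (1/4)u_ξξ.
Initial data for u: u(ξ,0) = exp(-ξ)w(ξ,0) = 2sin(3ξ); u_τ(ξ,0) = exp(-ξ)w_τ(ξ,0) = 0. The boundary conditions carry over: u(0,τ) = u(π,τ) = 0.
Solve for u:
  Using separation of variables u = X(ξ)T(τ):
  Eigenfunctions: sin(nξ), n = 1, 2, 3, ...
  General solution: u(ξ, τ) = Σ [A_n cos(n τ/2) + B_n sin(n τ/2)] sin(nξ)
  From u(ξ,0) = 2sin(3ξ): A_3=2. From u_τ(ξ,0) = 0: all B_n = 0.
Hence u(ξ,τ) = 2sin(3ξ)cos(3τ/2).
Transform back: w(ξ,τ) = exp(ξ)u(ξ,τ).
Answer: w(ξ, τ) = 2exp(ξ)sin(3ξ)cos(3τ/2)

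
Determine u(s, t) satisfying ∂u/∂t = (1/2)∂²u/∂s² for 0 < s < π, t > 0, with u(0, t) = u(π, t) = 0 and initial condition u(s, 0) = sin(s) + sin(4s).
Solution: Separating variables: u = Σ c_n exp(-n²t/2) sin(ns). From u(s,0) = sin(s) + sin(4s): c_1=1, c_4=1.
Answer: u(s, t) = exp(-8t)sin(4s) + exp(-t/2)sin(s)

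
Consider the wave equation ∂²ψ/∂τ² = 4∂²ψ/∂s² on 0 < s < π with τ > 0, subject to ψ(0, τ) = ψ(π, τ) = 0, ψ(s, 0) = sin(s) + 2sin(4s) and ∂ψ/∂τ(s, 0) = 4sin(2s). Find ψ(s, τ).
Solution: Separating variables: ψ = Σ [A_n cos(ω_n τ) + B_n sin(ω_n τ)] sin(ns), ω_n = 2n. From ICs (B_n = velocity coefficient / ω_n): A_1=1, A_4=2, B_2=1.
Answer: ψ(s, τ) = sin(s)cos(2τ) + sin(2s)sin(4τ) + 2sin(4s)cos(8τ)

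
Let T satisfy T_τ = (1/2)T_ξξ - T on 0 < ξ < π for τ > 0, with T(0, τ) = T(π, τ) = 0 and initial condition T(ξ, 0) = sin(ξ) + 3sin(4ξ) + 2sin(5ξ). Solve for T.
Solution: Substitute T = exp(-τ)u.
Then T_τ = exp(-τ)(u_τ - u), T_ξξ = exp(-τ)u_ξξ; substituting and dividing by exp(-τ), the lower-order terms cancel: u_τ = (1/2)u_ξξ (standard heat equation).
Data for u: u(ξ,0) = T(ξ,0) = sin(ξ) + 3sin(4ξ) + 2sin(5ξ). The boundary conditions carry over: u(0,τ) = u(π,τ) = 0.
Separating variables: u = Σ c_n exp(-n²τ/2) sin(nξ). From u(ξ,0) = sin(ξ) + 3sin(4ξ) + 2sin(5ξ): c_1=1, c_4=3, c_5=2.
So u(ξ,τ) = 3exp(-8τ)sin(4ξ) + exp(-τ/2)sin(ξ) + 2exp(-25τ/2)sin(5ξ), and T(ξ,τ) = exp(-τ)u(ξ,τ).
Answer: T(ξ, τ) = 3exp(-9τ)sin(4ξ) + exp(-3τ/2)sin(ξ) + 2exp(-27τ/2)sin(5ξ)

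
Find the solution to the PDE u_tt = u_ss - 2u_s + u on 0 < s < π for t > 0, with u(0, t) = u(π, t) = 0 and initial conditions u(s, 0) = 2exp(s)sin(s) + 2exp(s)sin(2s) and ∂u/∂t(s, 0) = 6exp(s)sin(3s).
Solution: Substitute u = exp(s)w.
Then u_s = exp(s)(w_s + w), u_ss = exp(s)(w_ss + 2w_s + w), u_tt = exp(s)w_tt; substituting and dividing by exp(s), the lower-order terms cancel: w_tt = w_ss (standard wave equation).
Data for w: w(s,0) = exp(-s)u(s,0) = 2sin(s) + 2sin(2s); w_t(s,0) = exp(-s)u_t(s,0) = 6sin(3s). The boundary conditions carry over: w(0,t) = w(π,t) = 0.
Separating variables: w = Σ [A_n cos(ω_n t) + B_n sin(ω_n t)] sin(ns), ω_n = n. From ICs (B_n = velocity coefficient / ω_n): A_1=2, A_2=2, B_3=2.
So w(s,t) = 2sin(s)cos(t) + 2sin(2s)cos(2t) + 2sin(3s)sin(3t), and u(s,t) = exp(s)w(s,t).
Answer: u(s, t) = 2exp(s)sin(s)cos(t) + 2exp(s)sin(2s)cos(2t) + 2exp(s)sin(3s)sin(3t)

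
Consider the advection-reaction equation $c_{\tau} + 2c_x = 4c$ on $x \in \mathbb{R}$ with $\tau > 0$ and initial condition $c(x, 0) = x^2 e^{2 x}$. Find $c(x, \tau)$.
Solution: Substitute $c = e^{2x}u$.
Then $c_x = e^{2x}(u_x + 2u)$, $c_{\tau} = e^{2x}u_{\tau}$; substituting and dividing by $e^{2x}$, the lower-order terms cancel: $u_{\tau} + 2u_x = 0$ (standard advection equation).
Data for $u$: $u(x,0) = e^{-2x}c(x,0) = x^2$.
By characteristics ($dx/d\tau = 2$), $u(x,\tau) = f(x - 2\tau)$ with $f = u( \cdot , 0)$.
So $u(x,\tau) = x^2 - 4 x \tau + 4 \tau^2$, and $c(x,\tau) = e^{2x}u(x,\tau)$.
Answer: $c(x, \tau) = 4 \tau^2 e^{2 x} - 4 \tau x e^{2 x} + x^2 e^{2 x}$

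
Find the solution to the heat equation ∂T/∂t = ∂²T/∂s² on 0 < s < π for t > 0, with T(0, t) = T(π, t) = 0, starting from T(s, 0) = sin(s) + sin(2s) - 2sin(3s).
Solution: Using separation of variables T = X(s)G(t):
Eigenfunctions: sin(ns), n = 1, 2, 3, ...
General solution: T(s, t) = Σ c_n sin(ns) exp(-n² t)
Matching T(s,0) = sin(s) + sin(2s) - 2sin(3s) term by term: c_1=1, c_2=1, c_3=-2.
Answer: T(s, t) = exp(-t)sin(s) + exp(-4t)sin(2s) - 2exp(-9t)sin(3s)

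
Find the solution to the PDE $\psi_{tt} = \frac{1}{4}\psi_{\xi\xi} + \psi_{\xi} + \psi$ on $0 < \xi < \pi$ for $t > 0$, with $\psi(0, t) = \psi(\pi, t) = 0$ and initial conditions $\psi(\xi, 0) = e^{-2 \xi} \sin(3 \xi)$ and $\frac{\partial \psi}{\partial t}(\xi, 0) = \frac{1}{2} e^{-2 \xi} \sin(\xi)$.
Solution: Substitute $\psi = e^{-2\xi}u$, i.e. $u = e^{2\xi}\psi$.
By the product rule, $\psi_{\xi} = e^{-2\xi}(u_{\xi} - 2u)$, $\psi_{\xi\xi} = e^{-2\xi}(u_{\xi\xi} - 4u_{\xi} + 4u)$, $\psi_{tt} = e^{-2\xi}u_{tt}$.
Substituting into the PDE and dividing by $e^{-2\xi}$: $u_{tt} = \frac{1}{4}(u_{\xi\xi} - 4u_{\xi} + 4u) + (u_{\xi} - 2u) + u$.
The lower-order terms cancel, leaving the standard wave equation $u_{tt} = \frac{1}{4}u_{\xi\xi}$.
Initial data for $u$: $u(\xi,0) = e^{2\xi}\psi(\xi,0) = \sin(3 \xi)$; $u_t(\xi,0) = e^{2\xi}\psi_t(\xi,0) = \frac{1}{2} \sin(\xi)$. The boundary conditions carry over: $u(0,t) = u(\pi,t) = 0$.
Solve for $u$:
  Using separation of variables $u = X(\xi)T(t)$:
  Eigenfunctions: $\sin(n\xi)$, $n = 1, 2, 3, \ldots$
  General solution: $u(\xi, t) = \sum [A_n \cos(n t/2) + B_n \sin(n t/2)] \sin(n\xi)$
  From $u(\xi,0) = \sin(3 \xi)$: $A_3=1$. From $u_t(\xi,0) = \frac{1}{2} \sin(\xi)$, using $u_t(\xi,0) = \sum \omega_n B_n \sin(n\xi)$ with $\omega_n = n/2$: $B_1 = (1/2)/(1/2) = 1$.
Hence $u(\xi,t) = \sin(t/2) \sin(\xi) + \sin(3 \xi) \cos(3 t/2)$.
Transform back: $\psi(\xi,t) = e^{-2\xi}u(\xi,t)$.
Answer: $\psi(\xi, t) = e^{-2 \xi} \sin(\xi) \sin(t/2) + e^{-2 \xi} \sin(3 \xi) \cos(3 t/2)$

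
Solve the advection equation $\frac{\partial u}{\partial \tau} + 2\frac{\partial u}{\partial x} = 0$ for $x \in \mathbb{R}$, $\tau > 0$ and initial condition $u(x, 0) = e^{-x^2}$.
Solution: By characteristics ($dx/d\tau = 2$), $u(x,\tau) = f(x - 2\tau)$ with $f = u( \cdot , 0)$.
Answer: $u(x, \tau) = e^{-(-2 \tau + x)^2}$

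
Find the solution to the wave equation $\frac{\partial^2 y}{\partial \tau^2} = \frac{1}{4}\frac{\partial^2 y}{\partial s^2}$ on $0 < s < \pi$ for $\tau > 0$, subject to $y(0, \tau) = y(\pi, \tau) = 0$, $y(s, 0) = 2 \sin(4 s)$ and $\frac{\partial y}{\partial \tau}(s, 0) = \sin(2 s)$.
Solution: Using separation of variables $y = X(s)T(\tau)$:
Eigenfunctions: $\sin(ns)$, $n = 1, 2, 3, \ldots$
General solution: $y(s, \tau) = \sum [A_n \cos(n \tau/2) + B_n \sin(n \tau/2)] \sin(ns)$
From $y(s,0) = 2 \sin(4 s)$: $A_4=2$. From $y_{\tau}(s,0) = \sin(2 s)$, using $y_{\tau}(s,0) = \sum \omega_n B_n \sin(ns)$ with $\omega_n = n/2$: $B_2 = 1/1 = 1$.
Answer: $y(s, \tau) = \sin(\tau) \sin(2 s) + 2 \sin(4 s) \cos(2 \tau)$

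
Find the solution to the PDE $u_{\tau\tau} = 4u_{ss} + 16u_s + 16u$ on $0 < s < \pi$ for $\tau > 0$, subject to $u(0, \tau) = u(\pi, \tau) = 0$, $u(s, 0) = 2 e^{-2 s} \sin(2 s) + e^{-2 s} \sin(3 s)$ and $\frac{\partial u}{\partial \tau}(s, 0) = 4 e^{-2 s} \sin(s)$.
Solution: Substitute $u = e^{-2s}w$, i.e. $w = e^{2s}u$.
By the product rule, $u_s = e^{-2s}(w_s - 2w)$, $u_{ss} = e^{-2s}(w_{ss} - 4w_s + 4w)$, $u_{\tau\tau} = e^{-2s}w_{\tau\tau}$.
Substituting into the PDE and dividing by $e^{-2s}$: $w_{\tau\tau} = 4(w_{ss} - 4w_s + 4w) + 16(w_s - 2w) + 16w$.
The lower-order terms cancel, leaving the standard wave equation $w_{\tau\tau} = 4w_{ss}$.
Initial data for $w$: $w(s,0) = e^{2s}u(s,0) = 2 \sin(2 s) + \sin(3 s)$; $w_{\tau}(s,0) = e^{2s}u_{\tau}(s,0) = 4 \sin(s)$. The boundary conditions carry over: $w(0,\tau) = w(\pi,\tau) = 0$.
Solve for $w$:
  Using separation of variables $w = X(s)T(\tau)$:
  Eigenfunctions: $\sin(ns)$, $n = 1, 2, 3, \ldots$
  General solution: $w(s, \tau) = \sum [A_n \cos(2n \tau) + B_n \sin(2n \tau)] \sin(ns)$
  From $w(s,0) = 2 \sin(2 s) + \sin(3 s)$: $A_2=2, A_3=1$. From $w_{\tau}(s,0) = 4 \sin(s)$, using $w_{\tau}(s,0) = \sum \omega_n B_n \sin(ns)$ with $\omega_n = 2n$: $B_1 = 4/2 = 2$.
Hence $w(s,\tau) = 2 \sin(s) \sin(2 \tau) + 2 \sin(2 s) \cos(4 \tau) + \sin(3 s) \cos(6 \tau)$.
Transform back: $u(s,\tau) = e^{-2s}w(s,\tau)$.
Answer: $u(s, \tau) = 2 e^{-2 s} \sin(2 \tau) \sin(s) + 2 e^{-2 s} \sin(2 s) \cos(4 \tau) + e^{-2 s} \sin(3 s) \cos(6 \tau)$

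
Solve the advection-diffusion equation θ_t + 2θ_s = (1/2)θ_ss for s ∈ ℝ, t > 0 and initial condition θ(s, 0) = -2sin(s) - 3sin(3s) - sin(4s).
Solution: Moving frame: η = s - 2t, σ = t, θ = u(η,σ), so θ_t = u_σ - 2u_η and θ_ss = u_ηη.
Hence θ_t + 2θ_s = u_σ and the PDE becomes the heat equation u_σ = (1/2)u_ηη on η ∈ ℝ.
Initial data: u(η,0) = θ(η,0) = -2sin(η) - 3sin(3η) - sin(4η). Each mode sin(nη) decays as exp(-n²σ/2) on ℝ, so u(η,σ) = Σ c_n exp(-n²σ/2) sin(nη) with c_1=-2, c_3=-3, c_4=-1: u(η,σ) = -exp(-8σ)sin(4η) - 2exp(-σ/2)sin(η) - 3exp(-9σ/2)sin(3η).
Substituting back: θ(s,t) = u(s - 2t, t).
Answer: θ(s, t) = -exp(-8t)sin(4s - 8t) - 2exp(-t/2)sin(s - 2t) - 3exp(-9t/2)sin(3s - 6t)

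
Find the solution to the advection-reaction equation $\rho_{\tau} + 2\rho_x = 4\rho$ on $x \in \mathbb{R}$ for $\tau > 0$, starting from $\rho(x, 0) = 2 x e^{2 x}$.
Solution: Substitute $\rho = e^{2x}u$, i.e. $u = e^{-2x}\rho$.
By the product rule, $\rho_x = e^{2x}(u_x + 2u)$, $\rho_{\tau} = e^{2x}u_{\tau}$.
Substituting into the PDE and dividing by $e^{2x}$: $u_{\tau} + 2(u_x + 2u) = 4u$.
The lower-order terms cancel, leaving the standard advection equation $u_{\tau} + 2u_x = 0$.
Initial data for $u$: $u(x,0) = e^{-2x}\rho(x,0) = 2 x$.
Solve for $u$:
  By method of characteristics (waves move right with speed 2):
  Along characteristics $x - 2\tau =$ const, $u$ is constant, so $u(x,\tau) = f(x - 2\tau)$ with $f = u( \cdot , 0)$.
Hence $u(x,\tau) = 2 x - 4 \tau$.
Transform back: $\rho(x,\tau) = e^{2x}u(x,\tau)$.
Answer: $\rho(x, \tau) = -4 \tau e^{2 x} + 2 x e^{2 x}$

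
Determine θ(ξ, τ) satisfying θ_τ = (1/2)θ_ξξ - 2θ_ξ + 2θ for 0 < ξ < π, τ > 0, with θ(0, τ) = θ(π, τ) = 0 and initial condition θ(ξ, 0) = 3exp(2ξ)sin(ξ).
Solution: Substitute θ = exp(2ξ)u, i.e. u = exp(-2ξ)θ.
By the product rule, θ_ξ = exp(2ξ)(u_ξ + 2u), θ_ξξ = exp(2ξ)(u_ξξ + 4u_ξ + 4u), θ_τ = exp(2ξ)u_τ.
Substituting into the PDE and dividing by exp(2ξ): u_τ = (1/2)(u_ξξ + 4u_ξ + 4u) - 2(u_ξ + 2u) + 2u.
The lower-order terms cancel, leaving the standard heat equation u_τ = (1/2)u_ξξ.
Initial data for u: u(ξ,0) = exp(-2ξ)θ(ξ,0) = 3sin(ξ). The boundary conditions carry over: u(0,τ) = u(π,τ) = 0.
Solve for u:
  Using separation of variables u = X(ξ)G(τ):
  Eigenfunctions: sin(nξ), n = 1, 2, 3, ...
  General solution: u(ξ, τ) = Σ c_n sin(nξ) exp(-n² τ/2)
  Matching u(ξ,0) = 3sin(ξ) term by term: c_1=3.
Hence u(ξ,τ) = 3exp(-τ/2)sin(ξ).
Transform back: θ(ξ,τ) = exp(2ξ)u(ξ,τ).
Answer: θ(ξ, τ) = 3exp(2ξ)exp(-τ/2)sin(ξ)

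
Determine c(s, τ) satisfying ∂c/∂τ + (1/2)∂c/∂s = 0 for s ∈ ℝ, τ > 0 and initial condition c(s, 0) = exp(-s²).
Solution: By characteristics (ds/dτ = 1/2), c(s,τ) = f(s - (1/2)τ) with f = c(·, 0).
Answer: c(s, τ) = exp(-(s - τ/2)²)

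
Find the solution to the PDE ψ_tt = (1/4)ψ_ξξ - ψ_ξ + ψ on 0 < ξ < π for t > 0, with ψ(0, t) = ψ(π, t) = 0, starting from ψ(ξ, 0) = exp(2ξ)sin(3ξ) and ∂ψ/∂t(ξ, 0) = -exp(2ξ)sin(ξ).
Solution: Substitute ψ = exp(2ξ)u, i.e. u = exp(-2ξ)ψ.
By the product rule, ψ_ξ = exp(2ξ)(u_ξ + 2u), ψ_ξξ = exp(2ξ)(u_ξξ + 4u_ξ + 4u), ψ_tt = exp(2ξ)u_tt.
Substituting into the PDE and dividing by exp(2ξ): u_tt = (1/4)(u_ξξ + 4u_ξ + 4u) - (u_ξ + 2u) + u.
The lower-order terms cancel, leaving the standard wave equation u_tt = (1/4)u_ξξ.
Initial data for u: u(ξ,0) = exp(-2ξ)ψ(ξ,0) = sin(3ξ); u_t(ξ,0) = exp(-2ξ)ψ_t(ξ,0) = -sin(ξ). The boundary conditions carry over: u(0,t) = u(π,t) = 0.
Solve for u:
  Using separation of variables u = X(ξ)T(t):
  Eigenfunctions: sin(nξ), n = 1, 2, 3, ...
  General solution: u(ξ, t) = Σ [A_n cos(n t/2) + B_n sin(n t/2)] sin(nξ)
  From u(ξ,0) = sin(3ξ): A_3=1. From u_t(ξ,0) = -sin(ξ), using u_t(ξ,0) = Σ ω_n B_n sin(nξ) with ω_n = n/2: B_1 = (-1)/(1/2) = -2.
Hence u(ξ,t) = -2sin(t/2)sin(ξ) + sin(3ξ)cos(3t/2).
Transform back: ψ(ξ,t) = exp(2ξ)u(ξ,t).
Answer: ψ(ξ, t) = -2exp(2ξ)sin(t/2)sin(ξ) + exp(2ξ)sin(3ξ)cos(3t/2)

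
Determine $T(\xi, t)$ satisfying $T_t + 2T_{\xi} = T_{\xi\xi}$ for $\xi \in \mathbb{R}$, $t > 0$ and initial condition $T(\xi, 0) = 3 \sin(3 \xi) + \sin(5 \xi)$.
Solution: Change to a moving frame: let $\eta = \xi - 2t$, $\sigma = t$ and write $T(\xi,t) = u(\eta,\sigma)$.
By the chain rule $T_t = u_{\sigma} - 2u_{\eta}$, $T_{\xi} = u_{\eta}$, $T_{\xi\xi} = u_{\eta\eta}$.
Then $T_t + 2T_{\xi} = u_{\sigma}$: the advection term cancels and the PDE becomes the heat equation $u_{\sigma} = u_{\eta\eta}$ on $\eta \in \mathbb{R}$.
Initial data: $u(\eta,0) = T(\eta,0) = 3 \sin(3 \eta) + \sin(5 \eta)$.
On $\eta \in \mathbb{R}$ each mode satisfies $(\sin(n\eta))'' = -n^2 \sin(n\eta)$, so $e^{-n^2\sigma} \sin(n\eta)$ solves the heat equation; by superposition $u(\eta,\sigma) = \sum c_n e^{-n^2\sigma} \sin(n\eta)$.
Reading off the coefficients: $c_3=3, c_5=1$, so $u(\eta,\sigma) = 3 e^{-9 \sigma} \sin(3 \eta) + e^{-25 \sigma} \sin(5 \eta)$.
Substituting back $\eta = \xi - 2t$, $\sigma = t$: $T(\xi,t) = u(\xi - 2t, t)$.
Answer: $T(\xi, t) = 3 e^{-9 t} \sin(3 \xi - 6 t) + e^{-25 t} \sin(5 \xi - 10 t)$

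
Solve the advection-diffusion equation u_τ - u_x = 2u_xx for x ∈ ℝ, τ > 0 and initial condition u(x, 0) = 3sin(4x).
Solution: Moving frame: η = x + τ, σ = τ, u = w(η,σ), so u_τ = w_σ + w_η and u_xx = w_ηη.
Hence u_τ - u_x = w_σ and the PDE becomes the heat equation w_σ = 2w_ηη on η ∈ ℝ.
Initial data: w(η,0) = u(η,0) = 3sin(4η). Each mode sin(nη) decays as exp(-2n²σ) on ℝ, so w(η,σ) = Σ c_n exp(-2n²σ) sin(nη) with c_4=3: w(η,σ) = 3exp(-32σ)sin(4η).
Substituting back: u(x,τ) = w(x + τ, τ).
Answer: u(x, τ) = 3exp(-32τ)sin(4x + 4τ)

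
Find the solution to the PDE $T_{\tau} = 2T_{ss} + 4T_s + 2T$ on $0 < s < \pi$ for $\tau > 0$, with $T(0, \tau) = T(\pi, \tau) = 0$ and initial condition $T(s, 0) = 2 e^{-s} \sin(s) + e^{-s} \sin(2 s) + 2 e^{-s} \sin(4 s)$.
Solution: Substitute $T = e^{-s}u$, i.e. $u = e^{s}T$.
By the product rule, $T_s = e^{-s}(u_s - u)$, $T_{ss} = e^{-s}(u_{ss} - 2u_s + u)$, $T_{\tau} = e^{-s}u_{\tau}$.
Substituting into the PDE and dividing by $e^{-s}$: $u_{\tau} = 2(u_{ss} - 2u_s + u) + 4(u_s - u) + 2u$.
The lower-order terms cancel, leaving the standard heat equation $u_{\tau} = 2u_{ss}$.
Initial data for $u$: $u(s,0) = e^{s}T(s,0) = 2 \sin(s) + \sin(2 s) + 2 \sin(4 s)$. The boundary conditions carry over: $u(0,\tau) = u(\pi,\tau) = 0$.
Solve for $u$:
  Using separation of variables $u = X(s)G(\tau)$:
  Eigenfunctions: $\sin(ns)$, $n = 1, 2, 3, \ldots$
  General solution: $u(s, \tau) = \sum c_n \sin(ns) e^{-2n^2 \tau}$
  Matching $u(s,0) = 2 \sin(s) + \sin(2 s) + 2 \sin(4 s)$ term by term: $c_1=2, c_2=1, c_4=2$.
Hence $u(s,\tau) = 2 e^{-2 \tau} \sin(s) + e^{-8 \tau} \sin(2 s) + 2 e^{-32 \tau} \sin(4 s)$.
Transform back: $T(s,\tau) = e^{-s}u(s,\tau)$.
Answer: $T(s, \tau) = 2 e^{-2 \tau} e^{-s} \sin(s) + e^{-8 \tau} e^{-s} \sin(2 s) + 2 e^{-32 \tau} e^{-s} \sin(4 s)$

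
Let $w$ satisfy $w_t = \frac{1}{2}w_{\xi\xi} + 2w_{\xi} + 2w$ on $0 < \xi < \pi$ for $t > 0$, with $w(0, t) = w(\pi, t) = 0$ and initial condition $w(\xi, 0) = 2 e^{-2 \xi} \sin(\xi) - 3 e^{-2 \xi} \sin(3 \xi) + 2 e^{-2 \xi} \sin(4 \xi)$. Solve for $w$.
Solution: Substitute $w = e^{-2\xi}u$.
Then $w_{\xi} = e^{-2\xi}(u_{\xi} - 2u)$, $w_{\xi\xi} = e^{-2\xi}(u_{\xi\xi} - 4u_{\xi} + 4u)$, $w_t = e^{-2\xi}u_t$; substituting and dividing by $e^{-2\xi}$, the lower-order terms cancel: $u_t = \frac{1}{2}u_{\xi\xi}$ (standard heat equation).
Data for $u$: $u(\xi,0) = e^{2\xi}w(\xi,0) = 2 \sin(\xi) - 3 \sin(3 \xi) + 2 \sin(4 \xi)$. The boundary conditions carry over: $u(0,t) = u(\pi,t) = 0$.
Separating variables: $u = \sum c_n e^{-n^2t/2} \sin(n\xi)$. From $u(\xi,0) = 2 \sin(\xi) - 3 \sin(3 \xi) + 2 \sin(4 \xi)$: $c_1=2, c_3=-3, c_4=2$.
So $u(\xi,t) = 2 e^{-8 t} \sin(4 \xi) + 2 e^{-t/2} \sin(\xi) - 3 e^{-9 t/2} \sin(3 \xi)$, and $w(\xi,t) = e^{-2\xi}u(\xi,t)$.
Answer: $w(\xi, t) = 2 e^{-2 \xi} e^{-8 t} \sin(4 \xi) + 2 e^{-2 \xi} e^{-t/2} \sin(\xi) - 3 e^{-2 \xi} e^{-9 t/2} \sin(3 \xi)$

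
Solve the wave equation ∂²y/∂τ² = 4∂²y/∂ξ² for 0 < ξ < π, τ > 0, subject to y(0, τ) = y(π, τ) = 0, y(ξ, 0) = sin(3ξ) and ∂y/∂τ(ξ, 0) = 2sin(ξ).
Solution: Separating variables: y = Σ [A_n cos(ω_n τ) + B_n sin(ω_n τ)] sin(nξ), ω_n = 2n. From ICs (B_n = velocity coefficient / ω_n): A_3=1, B_1=1.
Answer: y(ξ, τ) = sin(ξ)sin(2τ) + sin(3ξ)cos(6τ)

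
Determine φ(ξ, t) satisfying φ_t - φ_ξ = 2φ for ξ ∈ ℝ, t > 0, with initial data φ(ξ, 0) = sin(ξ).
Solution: Substitute φ = exp(2t)u, i.e. u = exp(-2t)φ.
By the product rule, φ_t = exp(2t)(u_t + 2u), φ_ξ = exp(2t)u_ξ.
Substituting into the PDE and dividing by exp(2t): u_t + 2u - u_ξ = 2u.
The lower-order terms cancel, leaving the standard advection equation u_t - u_ξ = 0.
Initial data for u: u(ξ,0) = φ(ξ,0) = sin(ξ).
Solve for u:
  By method of characteristics (waves move left with speed 1):
  Along characteristics ξ + t = const, u is constant, so u(ξ,t) = f(ξ + t) with f = u(·, 0).
Hence u(ξ,t) = sin(t + ξ).
Transform back: φ(ξ,t) = exp(2t)u(ξ,t).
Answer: φ(ξ, t) = exp(2t)sin(t + ξ)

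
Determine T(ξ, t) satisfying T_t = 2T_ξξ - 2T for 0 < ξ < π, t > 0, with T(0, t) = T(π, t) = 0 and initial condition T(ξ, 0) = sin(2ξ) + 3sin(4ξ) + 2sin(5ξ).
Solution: Substitute T = exp(-2t)u.
Then T_t = exp(-2t)(u_t - 2u), T_ξξ = exp(-2t)u_ξξ; substituting and dividing by exp(-2t), the lower-order terms cancel: u_t = 2u_ξξ (standard heat equation).
Data for u: u(ξ,0) = T(ξ,0) = sin(2ξ) + 3sin(4ξ) + 2sin(5ξ). The boundary conditions carry over: u(0,t) = u(π,t) = 0.
Separating variables: u = Σ c_n exp(-2n²t) sin(nξ). From u(ξ,0) = sin(2ξ) + 3sin(4ξ) + 2sin(5ξ): c_2=1, c_4=3, c_5=2.
So u(ξ,t) = exp(-8t)sin(2ξ) + 3exp(-32t)sin(4ξ) + 2exp(-50t)sin(5ξ), and T(ξ,t) = exp(-2t)u(ξ,t).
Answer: T(ξ, t) = exp(-10t)sin(2ξ) + 3exp(-34t)sin(4ξ) + 2exp(-52t)sin(5ξ)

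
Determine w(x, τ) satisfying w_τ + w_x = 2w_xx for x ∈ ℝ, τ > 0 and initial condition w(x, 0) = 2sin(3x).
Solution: Change to a moving frame: let η = x - τ, σ = τ and write w(x,τ) = u(η,σ).
By the chain rule w_τ = u_σ - u_η, w_x = u_η, w_xx = u_ηη.
Then w_τ + w_x = u_σ: the advection term cancels and the PDE becomes the heat equation u_σ = 2u_ηη on η ∈ ℝ.
Initial data: u(η,0) = w(η,0) = 2sin(3η).
On η ∈ ℝ each mode satisfies (sin(nη))″ = -n² sin(nη), so exp(-2n²σ) sin(nη) solves the heat equation; by superposition u(η,σ) = Σ c_n exp(-2n²σ) sin(nη).
Reading off the coefficients: c_3=2, so u(η,σ) = 2exp(-18σ)sin(3η).
Substituting back η = x - τ, σ = τ: w(x,τ) = u(x - τ, τ).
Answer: w(x, τ) = 2exp(-18τ)sin(3x - 3τ)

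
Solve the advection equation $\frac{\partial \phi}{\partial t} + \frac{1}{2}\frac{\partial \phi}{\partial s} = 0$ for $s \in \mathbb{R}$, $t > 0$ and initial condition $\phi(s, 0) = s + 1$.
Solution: By characteristics ($ds/dt = 1/2$), $\phi(s,t) = f(s - \frac{1}{2}t)$ with $f = \phi( \cdot , 0)$.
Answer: $\phi(s, t) = s - \frac{1}{2} t + 1$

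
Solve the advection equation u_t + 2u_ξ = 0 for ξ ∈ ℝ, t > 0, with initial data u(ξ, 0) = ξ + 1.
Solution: By characteristics (dξ/dt = 2), u(ξ,t) = f(ξ - 2t) with f = u(·, 0).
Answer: u(ξ, t) = -2t + ξ + 1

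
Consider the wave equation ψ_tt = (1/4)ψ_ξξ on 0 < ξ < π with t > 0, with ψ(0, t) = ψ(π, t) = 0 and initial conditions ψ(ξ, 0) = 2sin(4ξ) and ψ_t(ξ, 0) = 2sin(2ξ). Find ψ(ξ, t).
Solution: Separating variables: ψ = Σ [A_n cos(ω_n t) + B_n sin(ω_n t)] sin(nξ), ω_n = n/2. From ICs (B_n = velocity coefficient / ω_n): A_4=2, B_2=2.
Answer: ψ(ξ, t) = 2sin(t)sin(2ξ) + 2sin(4ξ)cos(2t)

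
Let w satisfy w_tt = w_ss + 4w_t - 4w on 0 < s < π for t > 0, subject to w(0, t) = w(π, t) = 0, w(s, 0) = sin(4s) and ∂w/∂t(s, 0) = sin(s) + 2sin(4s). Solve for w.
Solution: Substitute w = exp(2t)u.
Then w_t = exp(2t)(u_t + 2u), w_tt = exp(2t)(u_tt + 4u_t + 4u), w_ss = exp(2t)u_ss; substituting and dividing by exp(2t), the lower-order terms cancel: u_tt = u_ss (standard wave equation).
Data for u: u(s,0) = w(s,0) = sin(4s); u_t(s,0) = w_t(s,0) - 2w(s,0) = sin(s). The boundary conditions carry over: u(0,t) = u(π,t) = 0.
Separating variables: u = Σ [A_n cos(ω_n t) + B_n sin(ω_n t)] sin(ns), ω_n = n. From ICs (B_n = velocity coefficient / ω_n): A_4=1, B_1=1.
So u(s,t) = sin(s)sin(t) + sin(4s)cos(4t), and w(s,t) = exp(2t)u(s,t).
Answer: w(s, t) = exp(2t)sin(s)sin(t) + exp(2t)sin(4s)cos(4t)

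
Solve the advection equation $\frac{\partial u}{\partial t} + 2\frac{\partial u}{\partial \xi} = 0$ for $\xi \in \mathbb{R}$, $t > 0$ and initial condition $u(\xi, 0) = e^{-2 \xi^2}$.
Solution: By method of characteristics (waves move right with speed 2):
Along characteristics $\xi - 2t =$ const, $u$ is constant, so $u(\xi,t) = f(\xi - 2t)$ with $f = u( \cdot , 0)$.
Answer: $u(\xi, t) = e^{-2 (\xi - 2 t)^2}$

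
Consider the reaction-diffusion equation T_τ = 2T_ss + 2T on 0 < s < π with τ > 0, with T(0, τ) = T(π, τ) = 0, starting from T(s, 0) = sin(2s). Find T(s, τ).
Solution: Substitute T = exp(2τ)u.
Then T_τ = exp(2τ)(u_τ + 2u), T_ss = exp(2τ)u_ss; substituting and dividing by exp(2τ), the lower-order terms cancel: u_τ = 2u_ss (standard heat equation).
Data for u: u(s,0) = T(s,0) = sin(2s). The boundary conditions carry over: u(0,τ) = u(π,τ) = 0.
Separating variables: u = Σ c_n exp(-2n²τ) sin(ns). From u(s,0) = sin(2s): c_2=1.
So u(s,τ) = exp(-8τ)sin(2s), and T(s,τ) = exp(2τ)u(s,τ).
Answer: T(s, τ) = exp(-6τ)sin(2s)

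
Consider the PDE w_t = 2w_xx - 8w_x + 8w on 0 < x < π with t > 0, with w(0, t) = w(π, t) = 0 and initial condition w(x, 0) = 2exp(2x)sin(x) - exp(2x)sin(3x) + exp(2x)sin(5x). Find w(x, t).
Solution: Substitute w = exp(2x)u.
Then w_x = exp(2x)(u_x + 2u), w_xx = exp(2x)(u_xx + 4u_x + 4u), w_t = exp(2x)u_t; substituting and dividing by exp(2x), the lower-order terms cancel: u_t = 2u_xx (standard heat equation).
Data for u: u(x,0) = exp(-2x)w(x,0) = 2sin(x) - sin(3x) + sin(5x). The boundary conditions carry over: u(0,t) = u(π,t) = 0.
Separating variables: u = Σ c_n exp(-2n²t) sin(nx). From u(x,0) = 2sin(x) - sin(3x) + sin(5x): c_1=2, c_3=-1, c_5=1.
So u(x,t) = 2exp(-2t)sin(x) - exp(-18t)sin(3x) + exp(-50t)sin(5x), and w(x,t) = exp(2x)u(x,t).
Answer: w(x, t) = 2exp(-2t)exp(2x)sin(x) - exp(-18t)exp(2x)sin(3x) + exp(-50t)exp(2x)sin(5x)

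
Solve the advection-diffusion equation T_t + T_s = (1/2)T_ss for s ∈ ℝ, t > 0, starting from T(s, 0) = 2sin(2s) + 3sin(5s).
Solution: Change to a moving frame: let η = s - t, σ = t and write T(s,t) = u(η,σ).
By the chain rule T_t = u_σ - u_η, T_s = u_η, T_ss = u_ηη.
Then T_t + T_s = u_σ: the advection term cancels and the PDE becomes the heat equation u_σ = (1/2)u_ηη on η ∈ ℝ.
Initial data: u(η,0) = T(η,0) = 2sin(2η) + 3sin(5η).
On η ∈ ℝ each mode satisfies (sin(nη))″ = -n² sin(nη), so exp(-n²σ/2) sin(nη) solves the heat equation; by superposition u(η,σ) = Σ c_n exp(-n²σ/2) sin(nη).
Reading off the coefficients: c_2=2, c_5=3, so u(η,σ) = 2exp(-2σ)sin(2η) + 3exp(-25σ/2)sin(5η).
Substituting back η = s - t, σ = t: T(s,t) = u(s - t, t).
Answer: T(s, t) = 2exp(-2t)sin(2s - 2t) + 3exp(-25t/2)sin(5s - 5t)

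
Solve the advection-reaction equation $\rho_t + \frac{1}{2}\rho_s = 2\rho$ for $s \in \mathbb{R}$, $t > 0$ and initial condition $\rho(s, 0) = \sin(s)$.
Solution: Substitute $\rho = e^{2t}u$, i.e. $u = e^{-2t}\rho$.
By the product rule, $\rho_t = e^{2t}(u_t + 2u)$, $\rho_s = e^{2t}u_s$.
Substituting into the PDE and dividing by $e^{2t}$: $u_t + 2u + \frac{1}{2}u_s = 2u$.
The lower-order terms cancel, leaving the standard advection equation $u_t + \frac{1}{2}u_s = 0$.
Initial data for $u$: $u(s,0) = \rho(s,0) = \sin(s)$.
Solve for $u$:
  By method of characteristics (waves move right with speed 1/2):
  Along characteristics $s - \frac{1}{2}t =$ const, $u$ is constant, so $u(s,t) = f(s - \frac{1}{2}t)$ with $f = u( \cdot , 0)$.
Hence $u(s,t) = \sin(s - t/2)$.
Transform back: $\rho(s,t) = e^{2t}u(s,t)$.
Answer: $\rho(s, t) = e^{2 t} \sin(s - t/2)$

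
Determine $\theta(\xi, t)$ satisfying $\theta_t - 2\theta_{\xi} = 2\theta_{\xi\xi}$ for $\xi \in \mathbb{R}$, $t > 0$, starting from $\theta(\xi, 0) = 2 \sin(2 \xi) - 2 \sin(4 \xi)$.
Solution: Change to a moving frame: let $\eta = \xi + 2t$, $\sigma = t$ and write $\theta(\xi,t) = u(\eta,\sigma)$.
By the chain rule $\theta_t = u_{\sigma} + 2u_{\eta}$, $\theta_{\xi} = u_{\eta}$, $\theta_{\xi\xi} = u_{\eta\eta}$.
Then $\theta_t - 2\theta_{\xi} = u_{\sigma}$: the advection term cancels and the PDE becomes the heat equation $u_{\sigma} = 2u_{\eta\eta}$ on $\eta \in \mathbb{R}$.
Initial data: $u(\eta,0) = \theta(\eta,0) = 2 \sin(2 \eta) - 2 \sin(4 \eta)$.
On $\eta \in \mathbb{R}$ each mode satisfies $(\sin(n\eta))'' = -n^2 \sin(n\eta)$, so $e^{-2n^2\sigma} \sin(n\eta)$ solves the heat equation; by superposition $u(\eta,\sigma) = \sum c_n e^{-2n^2\sigma} \sin(n\eta)$.
Reading off the coefficients: $c_2=2, c_4=-2$, so $u(\eta,\sigma) = 2 e^{-8 \sigma} \sin(2 \eta) - 2 e^{-32 \sigma} \sin(4 \eta)$.
Substituting back $\eta = \xi + 2t$, $\sigma = t$: $\theta(\xi,t) = u(\xi + 2t, t)$.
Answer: $\theta(\xi, t) = 2 e^{-8 t} \sin(2 \xi + 4 t) - 2 e^{-32 t} \sin(4 \xi + 8 t)$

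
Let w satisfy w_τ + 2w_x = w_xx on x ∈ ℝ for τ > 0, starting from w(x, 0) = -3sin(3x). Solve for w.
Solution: Moving frame: η = x - 2τ, σ = τ, w = u(η,σ), so w_τ = u_σ - 2u_η and w_xx = u_ηη.
Hence w_τ + 2w_x = u_σ and the PDE becomes the heat equation u_σ = u_ηη on η ∈ ℝ.
Initial data: u(η,0) = w(η,0) = -3sin(3η). Each mode sin(nη) decays as exp(-n²σ) on ℝ, so u(η,σ) = Σ c_n exp(-n²σ) sin(nη) with c_3=-3: u(η,σ) = -3exp(-9σ)sin(3η).
Substituting back: w(x,τ) = u(x - 2τ, τ).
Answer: w(x, τ) = -3exp(-9τ)sin(3x - 6τ)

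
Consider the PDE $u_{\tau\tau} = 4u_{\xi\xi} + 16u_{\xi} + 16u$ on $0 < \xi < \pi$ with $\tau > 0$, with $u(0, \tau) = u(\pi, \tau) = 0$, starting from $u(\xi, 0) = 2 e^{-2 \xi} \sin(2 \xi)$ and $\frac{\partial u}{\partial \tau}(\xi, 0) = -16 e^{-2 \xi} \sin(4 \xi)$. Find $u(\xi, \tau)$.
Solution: Substitute $u = e^{-2\xi}w$.
Then $u_{\xi} = e^{-2\xi}(w_{\xi} - 2w)$, $u_{\xi\xi} = e^{-2\xi}(w_{\xi\xi} - 4w_{\xi} + 4w)$, $u_{\tau\tau} = e^{-2\xi}w_{\tau\tau}$; substituting and dividing by $e^{-2\xi}$, the lower-order terms cancel: $w_{\tau\tau} = 4w_{\xi\xi}$ (standard wave equation).
Data for $w$: $w(\xi,0) = e^{2\xi}u(\xi,0) = 2 \sin(2 \xi)$; $w_{\tau}(\xi,0) = e^{2\xi}u_{\tau}(\xi,0) = -16 \sin(4 \xi)$. The boundary conditions carry over: $w(0,\tau) = w(\pi,\tau) = 0$.
Separating variables: $w = \sum [A_n \cos(\omega_n \tau) + B_n \sin(\omega_n \tau)] \sin(n\xi)$, $\omega_n = 2n$. From ICs ($B_n$ = velocity coefficient / $\omega_n$): $A_2=2, B_4=-2$.
So $w(\xi,\tau) = 2 \sin(2 \xi) \cos(4 \tau) - 2 \sin(4 \xi) \sin(8 \tau)$, and $u(\xi,\tau) = e^{-2\xi}w(\xi,\tau)$.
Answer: $u(\xi, \tau) = -2 e^{-2 \xi} \sin(8 \tau) \sin(4 \xi) + 2 e^{-2 \xi} \sin(2 \xi) \cos(4 \tau)$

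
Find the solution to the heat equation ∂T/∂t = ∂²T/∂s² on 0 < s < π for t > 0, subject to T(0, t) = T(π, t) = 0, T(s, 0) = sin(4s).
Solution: Separating variables: T = Σ c_n exp(-n²t) sin(ns). From T(s,0) = sin(4s): c_4=1.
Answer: T(s, t) = exp(-16t)sin(4s)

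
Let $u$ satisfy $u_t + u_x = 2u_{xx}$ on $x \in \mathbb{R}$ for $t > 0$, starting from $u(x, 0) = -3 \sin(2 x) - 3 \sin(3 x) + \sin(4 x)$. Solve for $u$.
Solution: Change to a moving frame: let $\eta = x - t$, $\sigma = t$ and write $u(x,t) = w(\eta,\sigma)$.
By the chain rule $u_t = w_{\sigma} - w_{\eta}$, $u_x = w_{\eta}$, $u_{xx} = w_{\eta\eta}$.
Then $u_t + u_x = w_{\sigma}$: the advection term cancels and the PDE becomes the heat equation $w_{\sigma} = 2w_{\eta\eta}$ on $\eta \in \mathbb{R}$.
Initial data: $w(\eta,0) = u(\eta,0) = -3 \sin(2 \eta) - 3 \sin(3 \eta) + \sin(4 \eta)$.
On $\eta \in \mathbb{R}$ each mode satisfies $(\sin(n\eta))'' = -n^2 \sin(n\eta)$, so $e^{-2n^2\sigma} \sin(n\eta)$ solves the heat equation; by superposition $w(\eta,\sigma) = \sum c_n e^{-2n^2\sigma} \sin(n\eta)$.
Reading off the coefficients: $c_2=-3, c_3=-3, c_4=1$, so $w(\eta,\sigma) = -3 e^{-8 \sigma} \sin(2 \eta) - 3 e^{-18 \sigma} \sin(3 \eta) + e^{-32 \sigma} \sin(4 \eta)$.
Substituting back $\eta = x - t$, $\sigma = t$: $u(x,t) = w(x - t, t)$.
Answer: $u(x, t) = 3 e^{-8 t} \sin(2 t - 2 x) + 3 e^{-18 t} \sin(3 t - 3 x) -  e^{-32 t} \sin(4 t - 4 x)$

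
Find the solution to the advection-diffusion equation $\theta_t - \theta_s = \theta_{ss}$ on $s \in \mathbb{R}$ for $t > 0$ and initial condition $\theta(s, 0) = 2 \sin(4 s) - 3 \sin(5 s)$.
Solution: Change to a moving frame: let $\eta = s + t$, $\sigma = t$ and write $\theta(s,t) = u(\eta,\sigma)$.
By the chain rule $\theta_t = u_{\sigma} + u_{\eta}$, $\theta_s = u_{\eta}$, $\theta_{ss} = u_{\eta\eta}$.
Then $\theta_t - \theta_s = u_{\sigma}$: the advection term cancels and the PDE becomes the heat equation $u_{\sigma} = u_{\eta\eta}$ on $\eta \in \mathbb{R}$.
Initial data: $u(\eta,0) = \theta(\eta,0) = 2 \sin(4 \eta) - 3 \sin(5 \eta)$.
On $\eta \in \mathbb{R}$ each mode satisfies $(\sin(n\eta))'' = -n^2 \sin(n\eta)$, so $e^{-n^2\sigma} \sin(n\eta)$ solves the heat equation; by superposition $u(\eta,\sigma) = \sum c_n e^{-n^2\sigma} \sin(n\eta)$.
Reading off the coefficients: $c_4=2, c_5=-3$, so $u(\eta,\sigma) = 2 e^{-16 \sigma} \sin(4 \eta) - 3 e^{-25 \sigma} \sin(5 \eta)$.
Substituting back $\eta = s + t$, $\sigma = t$: $\theta(s,t) = u(s + t, t)$.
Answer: $\theta(s, t) = 2 e^{-16 t} \sin(4 s + 4 t) - 3 e^{-25 t} \sin(5 s + 5 t)$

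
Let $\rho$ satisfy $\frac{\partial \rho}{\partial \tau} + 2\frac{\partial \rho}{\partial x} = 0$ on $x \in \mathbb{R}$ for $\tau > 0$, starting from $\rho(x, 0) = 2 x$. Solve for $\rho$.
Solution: By method of characteristics (waves move right with speed 2):
Along characteristics $x - 2\tau =$ const, $\rho$ is constant, so $\rho(x,\tau) = f(x - 2\tau)$ with $f = \rho( \cdot , 0)$.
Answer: $\rho(x, \tau) = -4 \tau + 2 x$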